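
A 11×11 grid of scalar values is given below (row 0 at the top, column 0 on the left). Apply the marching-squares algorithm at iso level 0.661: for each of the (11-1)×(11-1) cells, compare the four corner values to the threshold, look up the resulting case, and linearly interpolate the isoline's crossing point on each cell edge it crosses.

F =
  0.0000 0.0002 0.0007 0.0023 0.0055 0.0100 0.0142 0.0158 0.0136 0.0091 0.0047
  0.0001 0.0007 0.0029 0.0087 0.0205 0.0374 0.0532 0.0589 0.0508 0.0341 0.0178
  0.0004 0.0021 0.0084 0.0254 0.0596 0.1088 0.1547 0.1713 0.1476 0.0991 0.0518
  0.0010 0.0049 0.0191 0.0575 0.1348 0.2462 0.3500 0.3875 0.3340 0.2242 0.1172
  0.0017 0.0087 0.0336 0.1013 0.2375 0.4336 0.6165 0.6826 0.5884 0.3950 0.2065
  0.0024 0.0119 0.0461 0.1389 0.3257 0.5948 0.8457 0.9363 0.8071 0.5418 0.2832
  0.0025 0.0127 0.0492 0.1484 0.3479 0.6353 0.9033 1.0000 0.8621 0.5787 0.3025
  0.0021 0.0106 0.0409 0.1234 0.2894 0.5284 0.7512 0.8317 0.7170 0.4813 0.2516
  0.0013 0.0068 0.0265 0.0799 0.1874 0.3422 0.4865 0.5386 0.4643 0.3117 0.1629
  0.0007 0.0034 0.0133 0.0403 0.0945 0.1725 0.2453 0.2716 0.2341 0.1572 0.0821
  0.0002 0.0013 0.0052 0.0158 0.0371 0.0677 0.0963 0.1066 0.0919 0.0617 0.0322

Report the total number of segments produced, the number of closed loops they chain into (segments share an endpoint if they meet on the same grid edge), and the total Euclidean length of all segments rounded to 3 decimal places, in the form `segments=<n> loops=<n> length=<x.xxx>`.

segments=14 loops=1 length=11.269

cell (3,6): code 0100 → (3.927,7.000)–(4.000,6.673)
cell (3,7): code 1000 → (4.000,7.229)–(3.927,7.000)
cell (4,5): code 0100 → (4.194,6.000)–(5.000,5.264)
cell (4,6): code 1110 → (4.000,6.673)–(4.194,6.000)
cell (4,7): code 1101 → (4.332,8.000)–(4.000,7.229)
cell (4,8): code 1000 → (5.000,8.551)–(4.332,8.000)
cell (5,5): code 0110 → (5.000,5.264)–(6.000,5.096)
cell (5,8): code 1001 → (6.000,8.710)–(5.000,8.551)
cell (6,5): code 0110 → (6.000,5.096)–(7.000,5.595)
cell (6,8): code 1001 → (7.000,8.238)–(6.000,8.710)
cell (7,5): code 0010 → (7.000,5.595)–(7.341,6.000)
cell (7,6): code 0011 → (7.341,6.000)–(7.582,7.000)
cell (7,7): code 0011 → (7.582,7.000)–(7.222,8.000)
cell (7,8): code 0001 → (7.222,8.000)–(7.000,8.238)
total: 14 segments, chained into 1 closed loop(s), length Σ = 11.268610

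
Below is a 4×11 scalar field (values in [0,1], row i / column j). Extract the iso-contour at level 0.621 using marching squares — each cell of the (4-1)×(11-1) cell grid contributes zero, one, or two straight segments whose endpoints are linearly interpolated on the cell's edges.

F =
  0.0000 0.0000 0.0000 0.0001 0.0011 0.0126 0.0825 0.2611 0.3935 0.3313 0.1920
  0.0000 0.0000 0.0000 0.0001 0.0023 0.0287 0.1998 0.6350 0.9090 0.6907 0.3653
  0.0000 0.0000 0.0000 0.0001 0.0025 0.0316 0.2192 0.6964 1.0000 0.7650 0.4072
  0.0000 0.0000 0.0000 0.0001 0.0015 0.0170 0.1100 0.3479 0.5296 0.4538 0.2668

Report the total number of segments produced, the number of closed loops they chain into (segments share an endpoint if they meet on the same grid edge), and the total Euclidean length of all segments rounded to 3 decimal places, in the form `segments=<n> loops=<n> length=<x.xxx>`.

segments=10 loops=1 length=7.655

cell (0,6): code 0100 → (0.963,7.000)–(1.000,6.968)
cell (0,7): code 1100 → (0.441,8.000)–(0.963,7.000)
cell (0,8): code 1100 → (0.806,9.000)–(0.441,8.000)
cell (0,9): code 1000 → (1.000,9.214)–(0.806,9.000)
cell (1,6): code 0110 → (1.000,6.968)–(2.000,6.842)
cell (1,9): code 1001 → (2.000,9.402)–(1.000,9.214)
cell (2,6): code 0010 → (2.000,6.842)–(2.216,7.000)
cell (2,7): code 0011 → (2.216,7.000)–(2.806,8.000)
cell (2,8): code 0011 → (2.806,8.000)–(2.463,9.000)
cell (2,9): code 0001 → (2.463,9.000)–(2.000,9.402)
total: 10 segments, chained into 1 closed loop(s), length Σ = 7.654994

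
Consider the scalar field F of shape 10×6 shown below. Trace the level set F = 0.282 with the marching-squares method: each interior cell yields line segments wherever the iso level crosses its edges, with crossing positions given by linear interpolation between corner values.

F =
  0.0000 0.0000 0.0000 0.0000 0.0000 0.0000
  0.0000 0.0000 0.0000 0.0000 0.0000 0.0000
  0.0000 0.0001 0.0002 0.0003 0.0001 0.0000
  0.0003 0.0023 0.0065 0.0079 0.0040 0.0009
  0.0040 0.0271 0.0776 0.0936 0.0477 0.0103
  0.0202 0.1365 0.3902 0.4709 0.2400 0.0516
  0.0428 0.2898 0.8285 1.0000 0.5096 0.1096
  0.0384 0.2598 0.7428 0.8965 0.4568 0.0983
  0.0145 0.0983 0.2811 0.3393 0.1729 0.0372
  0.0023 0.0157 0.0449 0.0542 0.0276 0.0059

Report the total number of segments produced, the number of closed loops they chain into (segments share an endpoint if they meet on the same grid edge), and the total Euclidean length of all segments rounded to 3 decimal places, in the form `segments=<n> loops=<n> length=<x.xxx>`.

cell (4,1): code 0100 → (4.654,2.000)–(5.000,1.574)
cell (4,2): code 1100 → (4.499,3.000)–(4.654,2.000)
cell (4,3): code 1000 → (5.000,3.818)–(4.499,3.000)
cell (5,0): code 0100 → (5.949,1.000)–(6.000,0.968)
cell (5,1): code 1110 → (5.000,1.574)–(5.949,1.000)
cell (5,3): code 1101 → (5.156,4.000)–(5.000,3.818)
cell (5,4): code 1000 → (6.000,4.569)–(5.156,4.000)
cell (6,0): code 0010 → (6.000,0.968)–(6.260,1.000)
cell (6,1): code 0111 → (6.260,1.000)–(7.000,1.046)
cell (6,4): code 1001 → (7.000,4.488)–(6.000,4.569)
cell (7,1): code 0010 → (7.000,1.046)–(7.998,2.000)
cell (7,2): code 0111 → (7.998,2.000)–(8.000,2.015)
cell (7,3): code 1011 → (8.000,3.344)–(7.616,4.000)
cell (7,4): code 0001 → (7.616,4.000)–(7.000,4.488)
cell (8,2): code 0010 → (8.000,2.015)–(8.201,3.000)
cell (8,3): code 0001 → (8.201,3.000)–(8.000,3.344)
total: 16 segments, chained into 1 closed loop(s), length Σ = 11.298493

segments=16 loops=1 length=11.298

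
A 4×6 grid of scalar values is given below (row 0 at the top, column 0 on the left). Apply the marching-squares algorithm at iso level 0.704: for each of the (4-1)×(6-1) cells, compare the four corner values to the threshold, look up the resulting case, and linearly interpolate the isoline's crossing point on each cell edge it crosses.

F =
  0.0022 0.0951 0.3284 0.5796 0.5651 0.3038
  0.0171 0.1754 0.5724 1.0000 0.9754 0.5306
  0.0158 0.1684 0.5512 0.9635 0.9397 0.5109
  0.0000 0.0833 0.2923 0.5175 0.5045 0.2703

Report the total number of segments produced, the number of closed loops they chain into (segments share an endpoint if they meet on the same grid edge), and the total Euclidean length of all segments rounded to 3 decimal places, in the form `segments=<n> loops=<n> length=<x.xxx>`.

cell (0,2): code 0100 → (0.296,3.000)–(1.000,2.308)
cell (0,3): code 1100 → (0.339,4.000)–(0.296,3.000)
cell (0,4): code 1000 → (1.000,4.610)–(0.339,4.000)
cell (1,2): code 0110 → (1.000,2.308)–(2.000,2.371)
cell (1,4): code 1001 → (2.000,4.550)–(1.000,4.610)
cell (2,2): code 0010 → (2.000,2.371)–(2.582,3.000)
cell (2,3): code 0011 → (2.582,3.000)–(2.542,4.000)
cell (2,4): code 0001 → (2.542,4.000)–(2.000,4.550)
total: 8 segments, chained into 1 closed loop(s), length Σ = 7.521608

segments=8 loops=1 length=7.522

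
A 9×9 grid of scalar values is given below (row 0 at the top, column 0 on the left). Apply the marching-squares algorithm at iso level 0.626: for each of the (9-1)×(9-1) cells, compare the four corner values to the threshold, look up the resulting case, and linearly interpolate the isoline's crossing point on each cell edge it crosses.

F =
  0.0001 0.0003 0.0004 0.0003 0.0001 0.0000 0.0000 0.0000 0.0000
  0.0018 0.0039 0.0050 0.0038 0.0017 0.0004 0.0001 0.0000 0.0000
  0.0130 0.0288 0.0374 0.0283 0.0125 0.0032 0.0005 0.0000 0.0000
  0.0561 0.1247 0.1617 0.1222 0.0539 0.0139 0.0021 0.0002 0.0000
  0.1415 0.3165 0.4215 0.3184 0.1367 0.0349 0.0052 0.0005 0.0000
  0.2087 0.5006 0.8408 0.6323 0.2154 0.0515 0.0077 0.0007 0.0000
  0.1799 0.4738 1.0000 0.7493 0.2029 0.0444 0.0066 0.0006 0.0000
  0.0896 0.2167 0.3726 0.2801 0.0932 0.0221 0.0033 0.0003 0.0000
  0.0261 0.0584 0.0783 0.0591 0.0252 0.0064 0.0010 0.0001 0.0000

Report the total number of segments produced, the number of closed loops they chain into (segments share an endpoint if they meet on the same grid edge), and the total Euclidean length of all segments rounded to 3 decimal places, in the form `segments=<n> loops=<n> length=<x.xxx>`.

cell (4,1): code 0100 → (4.488,2.000)–(5.000,1.369)
cell (4,2): code 1100 → (4.980,3.000)–(4.488,2.000)
cell (4,3): code 1000 → (5.000,3.015)–(4.980,3.000)
cell (5,1): code 0110 → (5.000,1.369)–(6.000,1.289)
cell (5,3): code 1001 → (6.000,3.226)–(5.000,3.015)
cell (6,1): code 0010 → (6.000,1.289)–(6.596,2.000)
cell (6,2): code 0011 → (6.596,2.000)–(6.263,3.000)
cell (6,3): code 0001 → (6.263,3.000)–(6.000,3.226)
total: 8 segments, chained into 1 closed loop(s), length Σ = 6.305953

segments=8 loops=1 length=6.306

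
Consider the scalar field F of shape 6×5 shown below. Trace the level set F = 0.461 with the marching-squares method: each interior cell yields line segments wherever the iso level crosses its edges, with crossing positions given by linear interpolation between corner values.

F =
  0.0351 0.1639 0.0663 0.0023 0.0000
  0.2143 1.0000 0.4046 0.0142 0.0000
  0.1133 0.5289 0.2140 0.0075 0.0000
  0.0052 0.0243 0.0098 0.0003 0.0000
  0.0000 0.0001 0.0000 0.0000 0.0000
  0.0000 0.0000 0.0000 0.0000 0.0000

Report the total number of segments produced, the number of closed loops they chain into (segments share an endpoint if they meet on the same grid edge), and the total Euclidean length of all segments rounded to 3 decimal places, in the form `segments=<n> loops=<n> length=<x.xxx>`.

segments=6 loops=1 length=4.862

cell (0,0): code 0100 → (0.355,1.000)–(1.000,0.314)
cell (0,1): code 1000 → (1.000,1.905)–(0.355,1.000)
cell (1,0): code 0110 → (1.000,0.314)–(2.000,0.837)
cell (1,1): code 1001 → (2.000,1.216)–(1.000,1.905)
cell (2,0): code 0010 → (2.000,0.837)–(2.135,1.000)
cell (2,1): code 0001 → (2.135,1.000)–(2.000,1.216)
total: 6 segments, chained into 1 closed loop(s), length Σ = 4.861648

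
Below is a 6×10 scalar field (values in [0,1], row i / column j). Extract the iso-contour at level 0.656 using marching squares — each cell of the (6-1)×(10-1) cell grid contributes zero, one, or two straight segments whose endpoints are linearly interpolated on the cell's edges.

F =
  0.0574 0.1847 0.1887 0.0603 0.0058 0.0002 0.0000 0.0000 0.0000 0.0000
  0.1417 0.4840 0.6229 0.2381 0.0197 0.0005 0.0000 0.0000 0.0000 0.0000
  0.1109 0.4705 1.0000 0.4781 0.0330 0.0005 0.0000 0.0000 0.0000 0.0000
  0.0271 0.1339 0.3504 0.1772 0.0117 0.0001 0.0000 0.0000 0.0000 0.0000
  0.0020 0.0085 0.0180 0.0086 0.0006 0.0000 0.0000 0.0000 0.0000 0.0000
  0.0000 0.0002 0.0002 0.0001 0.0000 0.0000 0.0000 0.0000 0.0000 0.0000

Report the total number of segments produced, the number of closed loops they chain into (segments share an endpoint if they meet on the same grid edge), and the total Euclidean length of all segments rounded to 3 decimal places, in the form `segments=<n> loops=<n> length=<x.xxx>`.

cell (1,1): code 0100 → (1.088,2.000)–(2.000,1.350)
cell (1,2): code 1000 → (2.000,2.659)–(1.088,2.000)
cell (2,1): code 0010 → (2.000,1.350)–(2.530,2.000)
cell (2,2): code 0001 → (2.530,2.000)–(2.000,2.659)
total: 4 segments, chained into 1 closed loop(s), length Σ = 3.929018

segments=4 loops=1 length=3.929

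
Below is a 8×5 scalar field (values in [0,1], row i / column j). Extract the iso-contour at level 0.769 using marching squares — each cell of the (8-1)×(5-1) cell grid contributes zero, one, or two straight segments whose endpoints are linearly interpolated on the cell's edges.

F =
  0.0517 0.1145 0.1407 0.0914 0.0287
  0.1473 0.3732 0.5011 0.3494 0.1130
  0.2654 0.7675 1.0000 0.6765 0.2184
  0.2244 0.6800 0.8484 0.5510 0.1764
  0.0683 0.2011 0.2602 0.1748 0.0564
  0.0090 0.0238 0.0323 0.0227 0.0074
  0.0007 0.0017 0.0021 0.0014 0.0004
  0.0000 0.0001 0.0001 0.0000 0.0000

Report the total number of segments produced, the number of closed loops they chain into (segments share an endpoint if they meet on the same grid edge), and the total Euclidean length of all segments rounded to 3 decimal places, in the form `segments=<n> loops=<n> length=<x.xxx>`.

segments=6 loops=1 length=4.960

cell (1,1): code 0100 → (1.537,2.000)–(2.000,1.006)
cell (1,2): code 1000 → (2.000,2.714)–(1.537,2.000)
cell (2,1): code 0110 → (2.000,1.006)–(3.000,1.529)
cell (2,2): code 1001 → (3.000,2.267)–(2.000,2.714)
cell (3,1): code 0010 → (3.000,1.529)–(3.135,2.000)
cell (3,2): code 0001 → (3.135,2.000)–(3.000,2.267)
total: 6 segments, chained into 1 closed loop(s), length Σ = 4.960250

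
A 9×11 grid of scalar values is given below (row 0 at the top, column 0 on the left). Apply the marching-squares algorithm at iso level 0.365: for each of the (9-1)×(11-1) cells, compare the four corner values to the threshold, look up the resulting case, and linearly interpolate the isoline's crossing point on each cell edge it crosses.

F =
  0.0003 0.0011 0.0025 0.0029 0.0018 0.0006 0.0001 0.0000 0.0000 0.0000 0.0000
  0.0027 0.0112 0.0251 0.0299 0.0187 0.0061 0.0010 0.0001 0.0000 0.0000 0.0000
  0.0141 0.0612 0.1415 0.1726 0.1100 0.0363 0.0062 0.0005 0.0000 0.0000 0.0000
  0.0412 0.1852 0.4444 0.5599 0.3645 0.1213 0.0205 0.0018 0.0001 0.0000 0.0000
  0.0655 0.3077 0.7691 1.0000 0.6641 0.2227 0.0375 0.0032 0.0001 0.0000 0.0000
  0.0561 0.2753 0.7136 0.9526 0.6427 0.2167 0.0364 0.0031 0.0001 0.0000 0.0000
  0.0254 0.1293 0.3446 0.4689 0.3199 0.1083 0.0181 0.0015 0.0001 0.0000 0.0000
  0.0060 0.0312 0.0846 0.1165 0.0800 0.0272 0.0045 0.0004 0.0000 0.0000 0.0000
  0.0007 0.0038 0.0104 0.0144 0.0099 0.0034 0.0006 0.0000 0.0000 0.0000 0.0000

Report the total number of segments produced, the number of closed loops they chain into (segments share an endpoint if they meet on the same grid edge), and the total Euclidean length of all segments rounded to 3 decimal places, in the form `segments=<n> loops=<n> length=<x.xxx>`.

segments=14 loops=1 length=11.377

cell (2,1): code 0100 → (2.738,2.000)–(3.000,1.694)
cell (2,2): code 1100 → (2.497,3.000)–(2.738,2.000)
cell (2,3): code 1000 → (3.000,3.997)–(2.497,3.000)
cell (3,1): code 0110 → (3.000,1.694)–(4.000,1.124)
cell (3,3): code 1101 → (3.002,4.000)–(3.000,3.997)
cell (3,4): code 1000 → (4.000,4.678)–(3.002,4.000)
cell (4,1): code 0110 → (4.000,1.124)–(5.000,1.205)
cell (4,4): code 1001 → (5.000,4.652)–(4.000,4.678)
cell (5,1): code 0010 → (5.000,1.205)–(5.945,2.000)
cell (5,2): code 0111 → (5.945,2.000)–(6.000,2.164)
cell (5,3): code 1011 → (6.000,3.697)–(5.860,4.000)
cell (5,4): code 0001 → (5.860,4.000)–(5.000,4.652)
cell (6,2): code 0010 → (6.000,2.164)–(6.295,3.000)
cell (6,3): code 0001 → (6.295,3.000)–(6.000,3.697)
total: 14 segments, chained into 1 closed loop(s), length Σ = 11.377303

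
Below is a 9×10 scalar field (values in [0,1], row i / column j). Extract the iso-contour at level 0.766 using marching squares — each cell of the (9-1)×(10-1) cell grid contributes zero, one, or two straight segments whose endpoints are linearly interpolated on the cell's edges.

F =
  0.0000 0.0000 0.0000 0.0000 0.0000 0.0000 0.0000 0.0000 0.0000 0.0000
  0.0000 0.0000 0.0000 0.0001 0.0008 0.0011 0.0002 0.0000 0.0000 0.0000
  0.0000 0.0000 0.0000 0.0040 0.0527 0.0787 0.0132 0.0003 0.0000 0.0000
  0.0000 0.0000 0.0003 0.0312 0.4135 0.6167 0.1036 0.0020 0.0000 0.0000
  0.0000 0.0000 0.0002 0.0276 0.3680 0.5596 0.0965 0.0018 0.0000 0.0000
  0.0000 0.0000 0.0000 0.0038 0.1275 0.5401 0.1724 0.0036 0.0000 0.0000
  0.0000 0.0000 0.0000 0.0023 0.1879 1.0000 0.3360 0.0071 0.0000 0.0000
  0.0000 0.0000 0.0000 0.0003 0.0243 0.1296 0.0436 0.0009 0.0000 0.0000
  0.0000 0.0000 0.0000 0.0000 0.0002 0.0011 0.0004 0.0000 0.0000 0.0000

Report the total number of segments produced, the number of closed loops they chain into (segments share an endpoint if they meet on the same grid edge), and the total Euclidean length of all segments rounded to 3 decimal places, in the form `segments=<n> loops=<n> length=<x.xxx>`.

segments=4 loops=1 length=2.041

cell (5,4): code 0100 → (5.491,5.000)–(6.000,4.712)
cell (5,5): code 1000 → (6.000,5.352)–(5.491,5.000)
cell (6,4): code 0010 → (6.000,4.712)–(6.269,5.000)
cell (6,5): code 0001 → (6.269,5.000)–(6.000,5.352)
total: 4 segments, chained into 1 closed loop(s), length Σ = 2.040993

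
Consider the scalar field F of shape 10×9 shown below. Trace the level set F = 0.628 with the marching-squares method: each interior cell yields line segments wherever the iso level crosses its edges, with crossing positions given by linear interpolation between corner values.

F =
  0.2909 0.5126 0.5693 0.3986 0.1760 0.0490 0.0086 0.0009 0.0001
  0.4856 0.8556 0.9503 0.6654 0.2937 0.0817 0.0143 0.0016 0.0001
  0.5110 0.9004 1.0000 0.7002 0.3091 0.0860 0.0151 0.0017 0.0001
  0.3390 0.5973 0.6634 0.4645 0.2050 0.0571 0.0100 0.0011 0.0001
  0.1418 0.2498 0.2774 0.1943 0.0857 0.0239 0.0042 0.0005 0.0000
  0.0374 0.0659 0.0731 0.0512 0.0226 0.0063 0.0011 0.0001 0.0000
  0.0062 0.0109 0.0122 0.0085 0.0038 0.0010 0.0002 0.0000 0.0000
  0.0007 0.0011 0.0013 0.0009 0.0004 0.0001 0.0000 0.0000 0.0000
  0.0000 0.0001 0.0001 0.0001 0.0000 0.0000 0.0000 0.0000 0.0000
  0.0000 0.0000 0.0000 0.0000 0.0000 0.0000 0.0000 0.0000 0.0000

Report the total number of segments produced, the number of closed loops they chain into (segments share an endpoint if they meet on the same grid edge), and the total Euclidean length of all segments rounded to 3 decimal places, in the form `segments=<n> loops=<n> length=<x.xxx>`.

cell (0,0): code 0100 → (0.336,1.000)–(1.000,0.385)
cell (0,1): code 1100 → (0.154,2.000)–(0.336,1.000)
cell (0,2): code 1100 → (0.860,3.000)–(0.154,2.000)
cell (0,3): code 1000 → (1.000,3.101)–(0.860,3.000)
cell (1,0): code 0110 → (1.000,0.385)–(2.000,0.300)
cell (1,3): code 1001 → (2.000,3.185)–(1.000,3.101)
cell (2,0): code 0010 → (2.000,0.300)–(2.899,1.000)
cell (2,1): code 0111 → (2.899,1.000)–(3.000,1.464)
cell (2,2): code 1011 → (3.000,2.178)–(2.306,3.000)
cell (2,3): code 0001 → (2.306,3.000)–(2.000,3.185)
cell (3,1): code 0010 → (3.000,1.464)–(3.092,2.000)
cell (3,2): code 0001 → (3.092,2.000)–(3.000,2.178)
total: 12 segments, chained into 1 closed loop(s), length Σ = 9.115958

segments=12 loops=1 length=9.116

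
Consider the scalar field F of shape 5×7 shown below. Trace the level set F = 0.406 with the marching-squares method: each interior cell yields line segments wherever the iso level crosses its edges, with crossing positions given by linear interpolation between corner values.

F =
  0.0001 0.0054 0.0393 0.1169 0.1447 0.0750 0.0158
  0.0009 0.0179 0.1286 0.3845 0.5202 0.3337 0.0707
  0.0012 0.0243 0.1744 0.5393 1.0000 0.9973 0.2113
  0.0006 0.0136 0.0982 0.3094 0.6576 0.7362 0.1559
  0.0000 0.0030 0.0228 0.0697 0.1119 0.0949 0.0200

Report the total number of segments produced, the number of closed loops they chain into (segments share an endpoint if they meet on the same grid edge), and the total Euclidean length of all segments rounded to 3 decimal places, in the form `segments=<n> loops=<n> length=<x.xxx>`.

segments=12 loops=1 length=9.125

cell (0,3): code 0100 → (0.696,4.000)–(1.000,3.158)
cell (0,4): code 1000 → (1.000,4.612)–(0.696,4.000)
cell (1,2): code 0100 → (1.139,3.000)–(2.000,2.635)
cell (1,3): code 1110 → (1.000,3.158)–(1.139,3.000)
cell (1,4): code 1101 → (1.109,5.000)–(1.000,4.612)
cell (1,5): code 1000 → (2.000,5.752)–(1.109,5.000)
cell (2,2): code 0010 → (2.000,2.635)–(2.580,3.000)
cell (2,3): code 0111 → (2.580,3.000)–(3.000,3.277)
cell (2,5): code 1001 → (3.000,5.569)–(2.000,5.752)
cell (3,3): code 0010 → (3.000,3.277)–(3.461,4.000)
cell (3,4): code 0011 → (3.461,4.000)–(3.515,5.000)
cell (3,5): code 0001 → (3.515,5.000)–(3.000,5.569)
total: 12 segments, chained into 1 closed loop(s), length Σ = 9.124899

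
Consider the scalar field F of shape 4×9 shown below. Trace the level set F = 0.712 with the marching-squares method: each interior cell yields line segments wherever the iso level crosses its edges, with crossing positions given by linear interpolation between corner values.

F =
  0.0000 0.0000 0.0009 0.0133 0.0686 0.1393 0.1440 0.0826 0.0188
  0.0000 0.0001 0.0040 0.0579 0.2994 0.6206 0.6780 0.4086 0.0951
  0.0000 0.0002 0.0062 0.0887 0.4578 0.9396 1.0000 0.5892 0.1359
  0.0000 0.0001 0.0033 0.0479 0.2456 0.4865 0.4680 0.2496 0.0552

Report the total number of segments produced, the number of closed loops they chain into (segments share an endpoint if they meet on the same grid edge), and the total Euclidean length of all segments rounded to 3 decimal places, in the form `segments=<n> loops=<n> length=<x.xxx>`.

segments=6 loops=1 length=5.584

cell (1,4): code 0100 → (1.287,5.000)–(2.000,4.528)
cell (1,5): code 1100 → (1.106,6.000)–(1.287,5.000)
cell (1,6): code 1000 → (2.000,6.701)–(1.106,6.000)
cell (2,4): code 0010 → (2.000,4.528)–(2.502,5.000)
cell (2,5): code 0011 → (2.502,5.000)–(2.541,6.000)
cell (2,6): code 0001 → (2.541,6.000)–(2.000,6.701)
total: 6 segments, chained into 1 closed loop(s), length Σ = 5.584426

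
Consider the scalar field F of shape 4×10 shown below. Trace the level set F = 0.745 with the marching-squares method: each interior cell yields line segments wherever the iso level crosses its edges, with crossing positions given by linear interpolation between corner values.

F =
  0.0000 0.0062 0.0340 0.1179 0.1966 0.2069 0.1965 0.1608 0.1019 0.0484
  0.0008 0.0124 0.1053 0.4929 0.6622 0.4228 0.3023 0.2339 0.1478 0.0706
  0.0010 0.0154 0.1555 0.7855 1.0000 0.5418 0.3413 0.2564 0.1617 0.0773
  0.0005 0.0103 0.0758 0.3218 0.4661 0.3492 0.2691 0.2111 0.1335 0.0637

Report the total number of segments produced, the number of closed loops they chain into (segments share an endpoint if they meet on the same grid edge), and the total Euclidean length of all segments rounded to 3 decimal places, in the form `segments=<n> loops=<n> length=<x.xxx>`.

segments=6 loops=1 length=4.181

cell (1,2): code 0100 → (1.862,3.000)–(2.000,2.936)
cell (1,3): code 1100 → (1.245,4.000)–(1.862,3.000)
cell (1,4): code 1000 → (2.000,4.557)–(1.245,4.000)
cell (2,2): code 0010 → (2.000,2.936)–(2.087,3.000)
cell (2,3): code 0011 → (2.087,3.000)–(2.478,4.000)
cell (2,4): code 0001 → (2.478,4.000)–(2.000,4.557)
total: 6 segments, chained into 1 closed loop(s), length Σ = 4.180502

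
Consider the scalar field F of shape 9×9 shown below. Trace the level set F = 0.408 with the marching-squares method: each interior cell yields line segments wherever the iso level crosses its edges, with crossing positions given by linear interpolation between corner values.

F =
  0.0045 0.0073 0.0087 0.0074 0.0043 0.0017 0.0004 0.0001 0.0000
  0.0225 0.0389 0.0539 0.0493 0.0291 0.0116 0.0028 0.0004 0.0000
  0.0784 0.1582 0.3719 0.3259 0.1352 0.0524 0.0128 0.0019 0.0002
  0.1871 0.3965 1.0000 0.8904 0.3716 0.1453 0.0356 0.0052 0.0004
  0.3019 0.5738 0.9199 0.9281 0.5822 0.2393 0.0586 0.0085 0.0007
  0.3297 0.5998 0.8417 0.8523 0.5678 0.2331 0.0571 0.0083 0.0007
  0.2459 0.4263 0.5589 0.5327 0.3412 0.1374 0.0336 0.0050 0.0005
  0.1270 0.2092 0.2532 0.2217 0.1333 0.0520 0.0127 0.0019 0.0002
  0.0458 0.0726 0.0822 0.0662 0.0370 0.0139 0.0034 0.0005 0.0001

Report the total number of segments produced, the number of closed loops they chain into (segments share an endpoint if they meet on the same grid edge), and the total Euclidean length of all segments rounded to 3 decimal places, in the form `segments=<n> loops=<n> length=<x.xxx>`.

cell (2,1): code 0100 → (2.057,2.000)–(3.000,1.019)
cell (2,2): code 1100 → (2.145,3.000)–(2.057,2.000)
cell (2,3): code 1000 → (3.000,3.930)–(2.145,3.000)
cell (3,0): code 0100 → (3.065,1.000)–(4.000,0.390)
cell (3,1): code 1110 → (3.000,1.019)–(3.065,1.000)
cell (3,3): code 1101 → (3.173,4.000)–(3.000,3.930)
cell (3,4): code 1000 → (4.000,4.508)–(3.173,4.000)
cell (4,0): code 0110 → (4.000,0.390)–(5.000,0.290)
cell (4,4): code 1001 → (5.000,4.477)–(4.000,4.508)
cell (5,0): code 0110 → (5.000,0.290)–(6.000,0.899)
cell (5,3): code 1011 → (6.000,3.651)–(5.705,4.000)
cell (5,4): code 0001 → (5.705,4.000)–(5.000,4.477)
cell (6,0): code 0010 → (6.000,0.899)–(6.084,1.000)
cell (6,1): code 0011 → (6.084,1.000)–(6.494,2.000)
cell (6,2): code 0011 → (6.494,2.000)–(6.401,3.000)
cell (6,3): code 0001 → (6.401,3.000)–(6.000,3.651)
total: 16 segments, chained into 1 closed loop(s), length Σ = 13.434277

segments=16 loops=1 length=13.434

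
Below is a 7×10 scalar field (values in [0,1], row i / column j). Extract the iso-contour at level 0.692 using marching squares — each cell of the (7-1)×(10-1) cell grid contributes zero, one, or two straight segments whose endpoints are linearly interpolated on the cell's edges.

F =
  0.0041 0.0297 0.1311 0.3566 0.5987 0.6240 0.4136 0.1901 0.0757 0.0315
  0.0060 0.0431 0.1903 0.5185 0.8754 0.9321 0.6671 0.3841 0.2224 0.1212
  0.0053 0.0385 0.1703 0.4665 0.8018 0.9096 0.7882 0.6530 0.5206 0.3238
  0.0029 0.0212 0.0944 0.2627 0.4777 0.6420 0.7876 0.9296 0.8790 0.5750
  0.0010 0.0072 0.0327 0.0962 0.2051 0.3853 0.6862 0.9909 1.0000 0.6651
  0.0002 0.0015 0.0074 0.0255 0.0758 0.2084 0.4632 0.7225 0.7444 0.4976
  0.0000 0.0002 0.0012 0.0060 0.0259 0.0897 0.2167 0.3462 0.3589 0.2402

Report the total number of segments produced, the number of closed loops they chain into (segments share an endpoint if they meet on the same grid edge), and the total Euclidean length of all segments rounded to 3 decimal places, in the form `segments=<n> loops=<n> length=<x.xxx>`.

segments=20 loops=1 length=15.699

cell (0,3): code 0100 → (0.337,4.000)–(1.000,3.486)
cell (0,4): code 1100 → (0.221,5.000)–(0.337,4.000)
cell (0,5): code 1000 → (1.000,5.906)–(0.221,5.000)
cell (1,3): code 0110 → (1.000,3.486)–(2.000,3.673)
cell (1,5): code 1101 → (1.206,6.000)–(1.000,5.906)
cell (1,6): code 1000 → (2.000,6.712)–(1.206,6.000)
cell (2,3): code 0010 → (2.000,3.673)–(2.339,4.000)
cell (2,4): code 0011 → (2.339,4.000)–(2.813,5.000)
cell (2,5): code 0111 → (2.813,5.000)–(3.000,5.343)
cell (2,6): code 1101 → (2.141,7.000)–(2.000,6.712)
cell (2,7): code 1100 → (2.478,8.000)–(2.141,7.000)
cell (2,8): code 1000 → (3.000,8.615)–(2.478,8.000)
cell (3,5): code 0010 → (3.000,5.343)–(3.943,6.000)
cell (3,6): code 0111 → (3.943,6.000)–(4.000,6.019)
cell (3,8): code 1001 → (4.000,8.920)–(3.000,8.615)
cell (4,6): code 0110 → (4.000,6.019)–(5.000,6.882)
cell (4,8): code 1001 → (5.000,8.212)–(4.000,8.920)
cell (5,6): code 0010 → (5.000,6.882)–(5.081,7.000)
cell (5,7): code 0011 → (5.081,7.000)–(5.136,8.000)
cell (5,8): code 0001 → (5.136,8.000)–(5.000,8.212)
total: 20 segments, chained into 1 closed loop(s), length Σ = 15.699222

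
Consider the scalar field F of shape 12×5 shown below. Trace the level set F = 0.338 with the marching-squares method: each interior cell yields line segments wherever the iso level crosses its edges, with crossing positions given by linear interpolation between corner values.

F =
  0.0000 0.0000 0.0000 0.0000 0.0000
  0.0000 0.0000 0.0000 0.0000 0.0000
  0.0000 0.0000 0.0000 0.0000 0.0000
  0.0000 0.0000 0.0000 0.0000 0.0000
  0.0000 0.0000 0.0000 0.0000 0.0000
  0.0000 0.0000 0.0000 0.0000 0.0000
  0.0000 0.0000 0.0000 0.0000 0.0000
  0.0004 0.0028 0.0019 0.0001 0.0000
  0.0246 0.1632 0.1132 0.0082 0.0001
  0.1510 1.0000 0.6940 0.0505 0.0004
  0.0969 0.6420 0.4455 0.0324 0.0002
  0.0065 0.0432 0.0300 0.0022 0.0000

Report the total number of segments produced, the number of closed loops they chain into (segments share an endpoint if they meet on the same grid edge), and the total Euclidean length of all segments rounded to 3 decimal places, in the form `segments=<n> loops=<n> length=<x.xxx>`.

segments=8 loops=1 length=7.170

cell (8,0): code 0100 → (8.209,1.000)–(9.000,0.220)
cell (8,1): code 1100 → (8.387,2.000)–(8.209,1.000)
cell (8,2): code 1000 → (9.000,2.553)–(8.387,2.000)
cell (9,0): code 0110 → (9.000,0.220)–(10.000,0.442)
cell (9,2): code 1001 → (10.000,2.260)–(9.000,2.553)
cell (10,0): code 0010 → (10.000,0.442)–(10.508,1.000)
cell (10,1): code 0011 → (10.508,1.000)–(10.259,2.000)
cell (10,2): code 0001 → (10.259,2.000)–(10.000,2.260)
total: 8 segments, chained into 1 closed loop(s), length Σ = 7.170264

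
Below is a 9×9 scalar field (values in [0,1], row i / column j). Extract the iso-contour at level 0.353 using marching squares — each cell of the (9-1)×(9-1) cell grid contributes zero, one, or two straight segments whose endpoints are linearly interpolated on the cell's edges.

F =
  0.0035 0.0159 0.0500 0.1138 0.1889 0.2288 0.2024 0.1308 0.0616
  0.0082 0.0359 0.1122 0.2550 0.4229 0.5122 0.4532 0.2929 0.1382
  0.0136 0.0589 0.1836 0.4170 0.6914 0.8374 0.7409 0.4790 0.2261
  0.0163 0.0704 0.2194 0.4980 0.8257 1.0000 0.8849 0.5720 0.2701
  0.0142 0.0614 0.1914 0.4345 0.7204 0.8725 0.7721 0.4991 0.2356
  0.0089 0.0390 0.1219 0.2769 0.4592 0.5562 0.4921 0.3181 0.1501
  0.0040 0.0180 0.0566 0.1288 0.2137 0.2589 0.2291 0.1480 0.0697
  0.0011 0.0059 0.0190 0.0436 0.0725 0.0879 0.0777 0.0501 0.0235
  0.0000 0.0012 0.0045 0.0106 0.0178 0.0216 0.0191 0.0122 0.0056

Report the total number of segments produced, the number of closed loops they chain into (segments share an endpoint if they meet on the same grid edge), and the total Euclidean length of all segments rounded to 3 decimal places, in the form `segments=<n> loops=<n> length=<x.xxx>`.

segments=20 loops=1 length=16.284

cell (0,3): code 0100 → (0.701,4.000)–(1.000,3.584)
cell (0,4): code 1100 → (0.438,5.000)–(0.701,4.000)
cell (0,5): code 1100 → (0.600,6.000)–(0.438,5.000)
cell (0,6): code 1000 → (1.000,6.625)–(0.600,6.000)
cell (1,2): code 0100 → (1.605,3.000)–(2.000,2.726)
cell (1,3): code 1110 → (1.000,3.584)–(1.605,3.000)
cell (1,6): code 1101 → (1.323,7.000)–(1.000,6.625)
cell (1,7): code 1000 → (2.000,7.498)–(1.323,7.000)
cell (2,2): code 0110 → (2.000,2.726)–(3.000,2.480)
cell (2,7): code 1001 → (3.000,7.725)–(2.000,7.498)
cell (3,2): code 0110 → (3.000,2.480)–(4.000,2.665)
cell (3,7): code 1001 → (4.000,7.554)–(3.000,7.725)
cell (4,2): code 0010 → (4.000,2.665)–(4.517,3.000)
cell (4,3): code 0111 → (4.517,3.000)–(5.000,3.417)
cell (4,6): code 1011 → (5.000,6.799)–(4.807,7.000)
cell (4,7): code 0001 → (4.807,7.000)–(4.000,7.554)
cell (5,3): code 0010 → (5.000,3.417)–(5.433,4.000)
cell (5,4): code 0011 → (5.433,4.000)–(5.683,5.000)
cell (5,5): code 0011 → (5.683,5.000)–(5.529,6.000)
cell (5,6): code 0001 → (5.529,6.000)–(5.000,6.799)
total: 20 segments, chained into 1 closed loop(s), length Σ = 16.284273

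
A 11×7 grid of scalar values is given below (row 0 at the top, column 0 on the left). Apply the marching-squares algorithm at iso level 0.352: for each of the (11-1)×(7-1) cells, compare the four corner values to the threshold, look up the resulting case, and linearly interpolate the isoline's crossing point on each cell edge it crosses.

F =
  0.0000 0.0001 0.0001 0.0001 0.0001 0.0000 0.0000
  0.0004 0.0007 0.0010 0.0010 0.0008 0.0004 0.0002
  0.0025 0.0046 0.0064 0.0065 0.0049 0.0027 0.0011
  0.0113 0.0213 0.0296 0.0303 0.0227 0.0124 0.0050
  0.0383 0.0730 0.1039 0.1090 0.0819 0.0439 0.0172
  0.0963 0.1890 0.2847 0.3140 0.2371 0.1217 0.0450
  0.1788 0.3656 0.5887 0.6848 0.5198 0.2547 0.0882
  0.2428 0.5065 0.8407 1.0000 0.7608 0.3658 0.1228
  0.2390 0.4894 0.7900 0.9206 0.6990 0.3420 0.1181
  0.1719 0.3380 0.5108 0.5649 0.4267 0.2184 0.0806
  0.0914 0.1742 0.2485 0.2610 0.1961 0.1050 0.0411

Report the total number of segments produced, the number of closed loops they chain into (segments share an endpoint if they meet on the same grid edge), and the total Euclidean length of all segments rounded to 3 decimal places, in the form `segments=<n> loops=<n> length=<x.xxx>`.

segments=18 loops=1 length=14.475

cell (5,0): code 0100 → (5.923,1.000)–(6.000,0.927)
cell (5,1): code 1100 → (5.221,2.000)–(5.923,1.000)
cell (5,2): code 1100 → (5.102,3.000)–(5.221,2.000)
cell (5,3): code 1100 → (5.406,4.000)–(5.102,3.000)
cell (5,4): code 1000 → (6.000,4.633)–(5.406,4.000)
cell (6,0): code 0110 → (6.000,0.927)–(7.000,0.414)
cell (6,4): code 1101 → (6.876,5.000)–(6.000,4.633)
cell (6,5): code 1000 → (7.000,5.057)–(6.876,5.000)
cell (7,0): code 0110 → (7.000,0.414)–(8.000,0.451)
cell (7,4): code 1011 → (8.000,4.972)–(7.580,5.000)
cell (7,5): code 0001 → (7.580,5.000)–(7.000,5.057)
cell (8,0): code 0010 → (8.000,0.451)–(8.908,1.000)
cell (8,1): code 0111 → (8.908,1.000)–(9.000,1.081)
cell (8,4): code 1001 → (9.000,4.359)–(8.000,4.972)
cell (9,1): code 0010 → (9.000,1.081)–(9.605,2.000)
cell (9,2): code 0011 → (9.605,2.000)–(9.701,3.000)
cell (9,3): code 0011 → (9.701,3.000)–(9.324,4.000)
cell (9,4): code 0001 → (9.324,4.000)–(9.000,4.359)
total: 18 segments, chained into 1 closed loop(s), length Σ = 14.475439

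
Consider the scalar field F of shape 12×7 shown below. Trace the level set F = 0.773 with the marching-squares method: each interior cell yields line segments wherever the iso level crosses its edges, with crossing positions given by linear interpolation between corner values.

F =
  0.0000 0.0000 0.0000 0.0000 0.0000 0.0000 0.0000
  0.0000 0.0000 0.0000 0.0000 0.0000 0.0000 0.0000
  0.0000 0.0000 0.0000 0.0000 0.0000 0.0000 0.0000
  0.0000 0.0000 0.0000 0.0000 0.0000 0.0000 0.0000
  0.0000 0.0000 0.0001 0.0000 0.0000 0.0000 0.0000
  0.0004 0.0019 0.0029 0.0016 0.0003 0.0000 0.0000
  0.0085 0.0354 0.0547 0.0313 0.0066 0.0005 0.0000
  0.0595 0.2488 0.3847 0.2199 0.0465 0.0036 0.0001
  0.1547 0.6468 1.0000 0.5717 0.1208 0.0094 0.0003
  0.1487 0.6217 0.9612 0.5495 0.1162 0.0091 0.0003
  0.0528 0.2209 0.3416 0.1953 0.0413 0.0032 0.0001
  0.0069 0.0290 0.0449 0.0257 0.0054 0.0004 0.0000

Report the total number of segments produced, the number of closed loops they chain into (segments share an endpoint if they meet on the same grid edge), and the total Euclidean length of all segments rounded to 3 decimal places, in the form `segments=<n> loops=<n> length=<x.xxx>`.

cell (7,1): code 0100 → (7.631,2.000)–(8.000,1.357)
cell (7,2): code 1000 → (8.000,2.530)–(7.631,2.000)
cell (8,1): code 0110 → (8.000,1.357)–(9.000,1.446)
cell (8,2): code 1001 → (9.000,2.457)–(8.000,2.530)
cell (9,1): code 0010 → (9.000,1.446)–(9.304,2.000)
cell (9,2): code 0001 → (9.304,2.000)–(9.000,2.457)
total: 6 segments, chained into 1 closed loop(s), length Σ = 4.574313

segments=6 loops=1 length=4.574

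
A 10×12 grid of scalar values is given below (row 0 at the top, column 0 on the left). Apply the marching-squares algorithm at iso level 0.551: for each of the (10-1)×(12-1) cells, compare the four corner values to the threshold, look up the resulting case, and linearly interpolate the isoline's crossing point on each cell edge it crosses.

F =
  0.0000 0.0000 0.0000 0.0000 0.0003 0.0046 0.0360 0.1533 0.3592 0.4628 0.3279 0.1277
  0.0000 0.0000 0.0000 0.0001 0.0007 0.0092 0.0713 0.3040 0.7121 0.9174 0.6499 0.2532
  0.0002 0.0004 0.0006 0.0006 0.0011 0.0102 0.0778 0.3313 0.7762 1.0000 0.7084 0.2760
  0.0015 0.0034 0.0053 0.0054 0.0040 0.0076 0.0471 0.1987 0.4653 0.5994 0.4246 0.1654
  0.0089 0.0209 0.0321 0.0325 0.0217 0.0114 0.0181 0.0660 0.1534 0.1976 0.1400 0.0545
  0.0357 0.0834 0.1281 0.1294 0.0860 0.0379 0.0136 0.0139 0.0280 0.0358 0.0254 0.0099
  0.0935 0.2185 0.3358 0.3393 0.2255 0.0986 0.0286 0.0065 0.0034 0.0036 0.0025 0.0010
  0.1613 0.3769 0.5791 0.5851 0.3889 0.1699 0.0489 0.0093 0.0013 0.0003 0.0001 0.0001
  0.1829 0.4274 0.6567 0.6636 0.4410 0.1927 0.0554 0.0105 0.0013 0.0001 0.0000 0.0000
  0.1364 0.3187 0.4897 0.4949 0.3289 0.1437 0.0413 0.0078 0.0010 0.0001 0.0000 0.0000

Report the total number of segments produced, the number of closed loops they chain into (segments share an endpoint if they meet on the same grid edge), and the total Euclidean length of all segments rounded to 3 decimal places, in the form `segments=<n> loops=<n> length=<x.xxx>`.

cell (0,7): code 0100 → (0.543,8.000)–(1.000,7.605)
cell (0,8): code 1100 → (0.194,9.000)–(0.543,8.000)
cell (0,9): code 1100 → (0.693,10.000)–(0.194,9.000)
cell (0,10): code 1000 → (1.000,10.249)–(0.693,10.000)
cell (1,7): code 0110 → (1.000,7.605)–(2.000,7.494)
cell (1,10): code 1001 → (2.000,10.364)–(1.000,10.249)
cell (2,7): code 0010 → (2.000,7.494)–(2.724,8.000)
cell (2,8): code 0111 → (2.724,8.000)–(3.000,8.639)
cell (2,9): code 1011 → (3.000,9.277)–(2.555,10.000)
cell (2,10): code 0001 → (2.555,10.000)–(2.000,10.364)
cell (3,8): code 0010 → (3.000,8.639)–(3.120,9.000)
cell (3,9): code 0001 → (3.120,9.000)–(3.000,9.277)
cell (6,1): code 0100 → (6.885,2.000)–(7.000,1.861)
cell (6,2): code 1100 → (6.861,3.000)–(6.885,2.000)
cell (6,3): code 1000 → (7.000,3.174)–(6.861,3.000)
cell (7,1): code 0110 → (7.000,1.861)–(8.000,1.539)
cell (7,3): code 1001 → (8.000,3.506)–(7.000,3.174)
cell (8,1): code 0010 → (8.000,1.539)–(8.633,2.000)
cell (8,2): code 0011 → (8.633,2.000)–(8.667,3.000)
cell (8,3): code 0001 → (8.667,3.000)–(8.000,3.506)
total: 20 segments, chained into 2 closed loop(s), length Σ = 15.092150

segments=20 loops=2 length=15.092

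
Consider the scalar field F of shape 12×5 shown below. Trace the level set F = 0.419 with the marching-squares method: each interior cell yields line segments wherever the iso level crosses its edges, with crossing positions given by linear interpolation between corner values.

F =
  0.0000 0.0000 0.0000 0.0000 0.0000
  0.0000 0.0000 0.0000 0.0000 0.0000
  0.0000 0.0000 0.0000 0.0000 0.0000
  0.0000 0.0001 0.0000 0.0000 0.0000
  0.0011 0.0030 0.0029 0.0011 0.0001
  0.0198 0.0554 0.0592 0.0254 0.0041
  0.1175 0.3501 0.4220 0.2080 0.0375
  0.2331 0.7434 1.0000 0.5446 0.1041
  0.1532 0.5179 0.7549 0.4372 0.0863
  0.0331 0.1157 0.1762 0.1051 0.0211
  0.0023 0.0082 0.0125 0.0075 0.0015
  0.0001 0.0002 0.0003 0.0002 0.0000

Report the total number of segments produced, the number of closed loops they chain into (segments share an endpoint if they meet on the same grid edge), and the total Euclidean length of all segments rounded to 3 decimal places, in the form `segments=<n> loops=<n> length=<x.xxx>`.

cell (5,1): code 0100 → (5.992,2.000)–(6.000,1.958)
cell (5,2): code 1000 → (6.000,2.014)–(5.992,2.000)
cell (6,0): code 0100 → (6.175,1.000)–(7.000,0.364)
cell (6,1): code 1110 → (6.000,1.958)–(6.175,1.000)
cell (6,2): code 1101 → (6.627,3.000)–(6.000,2.014)
cell (6,3): code 1000 → (7.000,3.285)–(6.627,3.000)
cell (7,0): code 0110 → (7.000,0.364)–(8.000,0.729)
cell (7,3): code 1001 → (8.000,3.052)–(7.000,3.285)
cell (8,0): code 0010 → (8.000,0.729)–(8.246,1.000)
cell (8,1): code 0011 → (8.246,1.000)–(8.580,2.000)
cell (8,2): code 0011 → (8.580,2.000)–(8.055,3.000)
cell (8,3): code 0001 → (8.055,3.000)–(8.000,3.052)
total: 12 segments, chained into 1 closed loop(s), length Σ = 8.429266

segments=12 loops=1 length=8.429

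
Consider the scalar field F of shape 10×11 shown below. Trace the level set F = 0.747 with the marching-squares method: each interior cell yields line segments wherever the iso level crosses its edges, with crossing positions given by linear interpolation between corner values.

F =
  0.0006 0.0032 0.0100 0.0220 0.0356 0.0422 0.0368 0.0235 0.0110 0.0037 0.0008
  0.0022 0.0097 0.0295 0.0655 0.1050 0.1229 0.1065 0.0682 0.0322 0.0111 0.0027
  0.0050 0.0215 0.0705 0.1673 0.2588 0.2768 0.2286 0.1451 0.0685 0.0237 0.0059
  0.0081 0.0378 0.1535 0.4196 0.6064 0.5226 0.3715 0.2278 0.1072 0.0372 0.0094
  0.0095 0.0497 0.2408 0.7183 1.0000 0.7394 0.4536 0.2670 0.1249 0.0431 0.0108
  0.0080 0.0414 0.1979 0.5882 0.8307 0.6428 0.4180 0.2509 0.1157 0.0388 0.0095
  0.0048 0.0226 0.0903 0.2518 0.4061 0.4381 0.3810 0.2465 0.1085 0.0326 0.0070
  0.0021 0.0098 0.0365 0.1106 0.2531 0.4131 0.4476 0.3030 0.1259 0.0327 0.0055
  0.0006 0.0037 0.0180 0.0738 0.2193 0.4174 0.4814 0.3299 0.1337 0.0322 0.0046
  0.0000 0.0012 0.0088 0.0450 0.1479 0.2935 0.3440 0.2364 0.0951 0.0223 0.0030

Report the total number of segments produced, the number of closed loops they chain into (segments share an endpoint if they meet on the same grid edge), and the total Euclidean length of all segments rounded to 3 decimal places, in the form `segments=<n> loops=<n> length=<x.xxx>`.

cell (3,3): code 0100 → (3.357,4.000)–(4.000,3.102)
cell (3,4): code 1000 → (4.000,4.971)–(3.357,4.000)
cell (4,3): code 0110 → (4.000,3.102)–(5.000,3.655)
cell (4,4): code 1001 → (5.000,4.445)–(4.000,4.971)
cell (5,3): code 0010 → (5.000,3.655)–(5.197,4.000)
cell (5,4): code 0001 → (5.197,4.000)–(5.000,4.445)
total: 6 segments, chained into 1 closed loop(s), length Σ = 5.425701

segments=6 loops=1 length=5.426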